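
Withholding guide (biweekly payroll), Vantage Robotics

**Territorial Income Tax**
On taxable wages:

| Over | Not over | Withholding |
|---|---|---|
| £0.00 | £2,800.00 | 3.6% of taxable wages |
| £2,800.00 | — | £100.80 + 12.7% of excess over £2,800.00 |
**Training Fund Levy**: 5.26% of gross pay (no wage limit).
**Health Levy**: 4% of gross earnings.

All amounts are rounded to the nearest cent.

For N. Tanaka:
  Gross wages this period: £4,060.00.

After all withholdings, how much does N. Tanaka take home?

£3,423.22

Territorial Income Tax: taxable = £4,060.00
  £100.80 + 12.7% × (£4,060.00 − £2,800.00) = £100.80 + 12.7% × £1,260.00 = £260.82
Training Fund Levy: 5.26% × £4,060.00 = £213.56
Health Levy: 4% × £4,060.00 = £162.40
Total withheld: £260.82 + £213.56 + £162.40 = £636.78
Net pay: £4,060.00 − £636.78 = £3,423.22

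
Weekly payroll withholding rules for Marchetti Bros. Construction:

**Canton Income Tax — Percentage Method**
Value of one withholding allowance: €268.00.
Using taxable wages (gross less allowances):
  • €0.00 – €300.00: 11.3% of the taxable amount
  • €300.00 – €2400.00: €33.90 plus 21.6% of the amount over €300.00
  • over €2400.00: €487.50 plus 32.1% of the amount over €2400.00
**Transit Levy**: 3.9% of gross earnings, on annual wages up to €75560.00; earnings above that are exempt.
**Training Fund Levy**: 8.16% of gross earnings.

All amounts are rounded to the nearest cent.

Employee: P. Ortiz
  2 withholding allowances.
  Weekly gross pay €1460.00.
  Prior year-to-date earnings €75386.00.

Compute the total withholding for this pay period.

Canton Income Tax: taxable = €1460.00 − 2×€268.00 = €924.00
  €33.90 + 21.6% × (€924.00 − €300.00) = €33.90 + 21.6% × €624.00 = €168.68
Transit Levy: cap €75560.00 − YTD €75386.00 = €174.00 subject; 3.9% × €174.00 = €6.79
Training Fund Levy: 8.16% × €1460.00 = €119.14
Total: €168.68 + €6.79 + €119.14 = €294.61

€294.61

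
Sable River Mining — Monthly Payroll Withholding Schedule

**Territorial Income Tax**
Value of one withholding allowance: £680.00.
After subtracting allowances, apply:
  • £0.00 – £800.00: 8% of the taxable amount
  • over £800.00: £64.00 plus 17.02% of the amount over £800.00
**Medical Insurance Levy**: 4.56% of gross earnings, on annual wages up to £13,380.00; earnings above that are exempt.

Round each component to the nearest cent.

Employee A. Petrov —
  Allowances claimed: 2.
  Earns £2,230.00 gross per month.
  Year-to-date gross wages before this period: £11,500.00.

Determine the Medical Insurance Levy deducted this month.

£85.73

Medical Insurance Levy: cap £13,380.00 − YTD £11,500.00 = £1,880.00 subject; 4.56% × £1,880.00 = £85.73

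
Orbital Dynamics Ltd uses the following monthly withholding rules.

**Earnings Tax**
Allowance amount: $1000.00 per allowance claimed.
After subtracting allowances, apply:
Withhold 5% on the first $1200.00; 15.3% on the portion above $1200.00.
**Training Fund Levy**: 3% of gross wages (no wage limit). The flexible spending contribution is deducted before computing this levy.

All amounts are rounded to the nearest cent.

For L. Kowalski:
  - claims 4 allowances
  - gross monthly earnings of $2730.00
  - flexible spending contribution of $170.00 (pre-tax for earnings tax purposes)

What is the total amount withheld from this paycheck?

Earnings Tax: taxable = $2730.00 − $170.00 − 4×$1000.00 = $-1440.00
  Taxable ≤ 0 → $0.00
Training Fund Levy: 3% × $2560.00 = $76.80
Total: $0.00 + $76.80 = $76.80

$76.80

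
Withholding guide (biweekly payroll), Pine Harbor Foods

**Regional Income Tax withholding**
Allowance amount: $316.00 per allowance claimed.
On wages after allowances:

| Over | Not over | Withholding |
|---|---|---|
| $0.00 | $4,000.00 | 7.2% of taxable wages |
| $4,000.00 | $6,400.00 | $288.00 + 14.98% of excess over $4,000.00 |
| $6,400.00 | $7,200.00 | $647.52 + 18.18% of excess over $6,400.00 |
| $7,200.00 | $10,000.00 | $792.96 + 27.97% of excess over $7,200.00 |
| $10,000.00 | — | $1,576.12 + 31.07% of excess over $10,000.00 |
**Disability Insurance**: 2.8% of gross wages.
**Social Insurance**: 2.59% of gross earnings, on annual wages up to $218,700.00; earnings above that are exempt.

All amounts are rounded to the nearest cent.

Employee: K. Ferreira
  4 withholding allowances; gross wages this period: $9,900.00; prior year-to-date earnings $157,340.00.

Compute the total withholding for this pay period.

$1,728.22

Regional Income Tax: taxable = $9,900.00 − 4×$316.00 = $8,636.00
  $792.96 + 27.97% × ($8,636.00 − $7,200.00) = $792.96 + 27.97% × $1,436.00 = $1,194.61
Disability Insurance: 2.8% × $9,900.00 = $277.20
Social Insurance: 2.59% × $9,900.00 = $256.41
Total: $1,194.61 + $277.20 + $256.41 = $1,728.22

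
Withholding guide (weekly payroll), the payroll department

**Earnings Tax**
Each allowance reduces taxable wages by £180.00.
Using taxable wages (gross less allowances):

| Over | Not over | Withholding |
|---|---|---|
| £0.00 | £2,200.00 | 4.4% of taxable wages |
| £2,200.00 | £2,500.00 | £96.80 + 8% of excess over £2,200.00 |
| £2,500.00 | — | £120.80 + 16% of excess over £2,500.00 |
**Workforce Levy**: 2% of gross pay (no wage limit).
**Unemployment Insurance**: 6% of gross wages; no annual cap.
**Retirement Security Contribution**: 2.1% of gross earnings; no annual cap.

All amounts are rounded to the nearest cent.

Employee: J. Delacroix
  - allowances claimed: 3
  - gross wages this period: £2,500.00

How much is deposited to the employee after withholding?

£2,161.26

Earnings Tax: taxable = £2,500.00 − 3×£180.00 = £1,960.00
  4.4% × £1,960.00 = £86.24
Workforce Levy: 2% × £2,500.00 = £50.00
Unemployment Insurance: 6% × £2,500.00 = £150.00
Retirement Security Contribution: 2.1% × £2,500.00 = £52.50
Total withheld: £86.24 + £50.00 + £150.00 + £52.50 = £338.74
Net pay: £2,500.00 − £338.74 = £2,161.26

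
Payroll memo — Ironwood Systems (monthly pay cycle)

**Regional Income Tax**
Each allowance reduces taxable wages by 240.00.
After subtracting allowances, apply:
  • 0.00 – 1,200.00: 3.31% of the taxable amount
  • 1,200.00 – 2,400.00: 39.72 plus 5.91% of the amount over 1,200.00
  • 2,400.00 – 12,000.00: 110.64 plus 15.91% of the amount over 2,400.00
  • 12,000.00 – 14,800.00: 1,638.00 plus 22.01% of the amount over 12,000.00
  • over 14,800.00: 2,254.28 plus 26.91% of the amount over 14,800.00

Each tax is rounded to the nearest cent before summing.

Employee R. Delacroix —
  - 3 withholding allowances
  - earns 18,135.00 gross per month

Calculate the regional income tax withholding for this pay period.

Regional Income Tax: taxable = 18,135.00 − 3×240.00 = 17,415.00
  2,254.28 + 26.91% × (17,415.00 − 14,800.00) = 2,254.28 + 26.91% × 2,615.00 = 2,957.98

2,957.98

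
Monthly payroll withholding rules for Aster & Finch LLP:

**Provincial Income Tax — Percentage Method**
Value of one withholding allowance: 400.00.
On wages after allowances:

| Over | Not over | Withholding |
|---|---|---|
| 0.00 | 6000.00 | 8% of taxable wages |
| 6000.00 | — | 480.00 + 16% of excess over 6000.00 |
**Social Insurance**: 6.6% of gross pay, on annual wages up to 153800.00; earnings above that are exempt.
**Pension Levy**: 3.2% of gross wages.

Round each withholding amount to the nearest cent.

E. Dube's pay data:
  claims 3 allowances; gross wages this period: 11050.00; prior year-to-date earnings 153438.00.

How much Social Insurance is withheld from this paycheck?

23.89

Social Insurance: cap 153800.00 − YTD 153438.00 = 362.00 subject; 6.6% × 362.00 = 23.89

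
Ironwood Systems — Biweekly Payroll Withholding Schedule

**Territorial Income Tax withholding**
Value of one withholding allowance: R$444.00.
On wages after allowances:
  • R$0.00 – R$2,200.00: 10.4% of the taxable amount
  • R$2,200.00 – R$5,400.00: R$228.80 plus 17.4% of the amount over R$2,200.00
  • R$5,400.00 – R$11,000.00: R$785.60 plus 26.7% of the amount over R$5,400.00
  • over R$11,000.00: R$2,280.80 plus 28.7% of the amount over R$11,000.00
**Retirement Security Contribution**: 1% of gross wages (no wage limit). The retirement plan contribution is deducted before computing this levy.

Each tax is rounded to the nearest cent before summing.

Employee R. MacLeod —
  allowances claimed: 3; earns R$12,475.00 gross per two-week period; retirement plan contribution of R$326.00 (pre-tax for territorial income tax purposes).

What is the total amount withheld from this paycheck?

R$2,353.43

Territorial Income Tax: taxable = R$12,475.00 − R$326.00 − 3×R$444.00 = R$10,817.00
  R$785.60 + 26.7% × (R$10,817.00 − R$5,400.00) = R$785.60 + 26.7% × R$5,417.00 = R$2,231.94
Retirement Security Contribution: 1% × R$12,149.00 = R$121.49
Total: R$2,231.94 + R$121.49 = R$2,353.43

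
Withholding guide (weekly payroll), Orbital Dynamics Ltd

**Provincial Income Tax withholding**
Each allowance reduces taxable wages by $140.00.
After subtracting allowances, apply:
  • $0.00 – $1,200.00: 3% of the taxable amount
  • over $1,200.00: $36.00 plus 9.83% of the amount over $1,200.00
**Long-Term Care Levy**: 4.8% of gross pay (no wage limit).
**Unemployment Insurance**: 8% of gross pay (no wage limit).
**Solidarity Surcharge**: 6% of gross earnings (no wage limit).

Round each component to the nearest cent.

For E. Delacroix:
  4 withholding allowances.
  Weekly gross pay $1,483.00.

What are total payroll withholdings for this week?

Provincial Income Tax: taxable = $1,483.00 − 4×$140.00 = $923.00
  3% × $923.00 = $27.69
Long-Term Care Levy: 4.8% × $1,483.00 = $71.18
Unemployment Insurance: 8% × $1,483.00 = $118.64
Solidarity Surcharge: 6% × $1,483.00 = $88.98
Total: $27.69 + $71.18 + $118.64 + $88.98 = $306.49

$306.49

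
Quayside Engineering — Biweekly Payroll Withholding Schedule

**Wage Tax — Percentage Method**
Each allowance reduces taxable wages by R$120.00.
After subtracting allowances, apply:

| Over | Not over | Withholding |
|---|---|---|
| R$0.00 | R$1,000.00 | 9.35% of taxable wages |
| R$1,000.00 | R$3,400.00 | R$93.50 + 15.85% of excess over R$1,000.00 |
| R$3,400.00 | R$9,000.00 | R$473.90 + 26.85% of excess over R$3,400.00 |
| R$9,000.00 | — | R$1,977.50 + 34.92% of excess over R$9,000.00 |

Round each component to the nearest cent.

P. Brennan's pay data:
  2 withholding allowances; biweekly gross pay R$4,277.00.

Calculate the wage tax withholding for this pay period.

Wage Tax: taxable = R$4,277.00 − 2×R$120.00 = R$4,037.00
  R$473.90 + 26.85% × (R$4,037.00 − R$3,400.00) = R$473.90 + 26.85% × R$637.00 = R$644.93

R$644.93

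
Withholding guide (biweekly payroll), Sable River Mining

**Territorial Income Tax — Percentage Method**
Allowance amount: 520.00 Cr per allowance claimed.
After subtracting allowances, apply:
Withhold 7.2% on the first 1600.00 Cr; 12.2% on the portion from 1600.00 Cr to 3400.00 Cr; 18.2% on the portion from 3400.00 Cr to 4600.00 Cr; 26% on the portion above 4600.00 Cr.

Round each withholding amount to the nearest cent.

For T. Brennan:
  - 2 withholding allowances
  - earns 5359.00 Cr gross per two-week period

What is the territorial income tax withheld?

Territorial Income Tax: taxable = 5359.00 Cr − 2×520.00 Cr = 4319.00 Cr
  334.80 Cr + 18.2% × (4319.00 Cr − 3400.00 Cr) = 334.80 Cr + 18.2% × 919.00 Cr = 502.06 Cr

502.06 Cr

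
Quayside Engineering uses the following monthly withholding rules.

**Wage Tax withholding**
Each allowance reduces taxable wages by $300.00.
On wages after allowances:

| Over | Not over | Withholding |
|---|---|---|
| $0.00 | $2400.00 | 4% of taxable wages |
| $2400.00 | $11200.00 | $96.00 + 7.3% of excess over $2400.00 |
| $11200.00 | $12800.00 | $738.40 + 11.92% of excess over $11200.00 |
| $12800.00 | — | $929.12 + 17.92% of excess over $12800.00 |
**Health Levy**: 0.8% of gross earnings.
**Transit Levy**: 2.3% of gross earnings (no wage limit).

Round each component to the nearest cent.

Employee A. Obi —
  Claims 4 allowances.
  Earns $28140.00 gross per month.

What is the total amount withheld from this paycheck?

$4335.35

Wage Tax: taxable = $28140.00 − 4×$300.00 = $26940.00
  $929.12 + 17.92% × ($26940.00 − $12800.00) = $929.12 + 17.92% × $14140.00 = $3463.01
Health Levy: 0.8% × $28140.00 = $225.12
Transit Levy: 2.3% × $28140.00 = $647.22
Total: $3463.01 + $225.12 + $647.22 = $4335.35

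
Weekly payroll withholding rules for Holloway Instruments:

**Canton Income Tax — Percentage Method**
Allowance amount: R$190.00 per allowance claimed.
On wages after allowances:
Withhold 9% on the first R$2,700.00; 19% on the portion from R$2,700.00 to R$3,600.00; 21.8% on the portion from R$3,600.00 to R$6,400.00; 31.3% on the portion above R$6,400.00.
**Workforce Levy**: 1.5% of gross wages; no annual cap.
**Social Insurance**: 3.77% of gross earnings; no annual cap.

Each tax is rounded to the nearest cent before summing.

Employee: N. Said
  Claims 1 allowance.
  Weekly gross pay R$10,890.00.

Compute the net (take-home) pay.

R$7,945.80

Canton Income Tax: taxable = R$10,890.00 − 1×R$190.00 = R$10,700.00
  R$1,024.40 + 31.3% × (R$10,700.00 − R$6,400.00) = R$1,024.40 + 31.3% × R$4,300.00 = R$2,370.30
Workforce Levy: 1.5% × R$10,890.00 = R$163.35
Social Insurance: 3.77% × R$10,890.00 = R$410.55
Total withheld: R$2,370.30 + R$163.35 + R$410.55 = R$2,944.20
Net pay: R$10,890.00 − R$2,944.20 = R$7,945.80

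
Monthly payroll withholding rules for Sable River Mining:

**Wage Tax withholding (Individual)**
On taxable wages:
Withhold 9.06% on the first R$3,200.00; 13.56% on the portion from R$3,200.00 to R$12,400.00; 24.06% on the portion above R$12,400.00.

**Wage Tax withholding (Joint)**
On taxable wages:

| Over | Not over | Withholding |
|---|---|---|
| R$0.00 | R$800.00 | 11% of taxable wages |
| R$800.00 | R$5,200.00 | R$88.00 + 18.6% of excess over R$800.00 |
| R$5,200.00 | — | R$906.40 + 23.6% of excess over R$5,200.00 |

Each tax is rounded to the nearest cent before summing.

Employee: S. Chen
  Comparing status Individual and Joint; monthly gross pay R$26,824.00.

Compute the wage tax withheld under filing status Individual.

R$5,007.85

Wage Tax (Individual): taxable = R$26,824.00
  R$1,537.44 + 24.06% × (R$26,824.00 − R$12,400.00) = R$1,537.44 + 24.06% × R$14,424.00 = R$5,007.85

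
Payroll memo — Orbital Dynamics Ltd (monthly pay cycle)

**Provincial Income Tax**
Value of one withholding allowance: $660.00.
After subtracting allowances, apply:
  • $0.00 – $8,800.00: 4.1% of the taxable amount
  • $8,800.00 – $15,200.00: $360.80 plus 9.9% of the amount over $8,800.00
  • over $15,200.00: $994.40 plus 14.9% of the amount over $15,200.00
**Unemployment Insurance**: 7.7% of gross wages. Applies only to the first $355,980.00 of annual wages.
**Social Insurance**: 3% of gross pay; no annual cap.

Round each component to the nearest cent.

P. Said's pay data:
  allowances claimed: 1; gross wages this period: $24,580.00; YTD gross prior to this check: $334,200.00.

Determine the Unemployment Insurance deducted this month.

$1,677.06

Unemployment Insurance: cap $355,980.00 − YTD $334,200.00 = $21,780.00 subject; 7.7% × $21,780.00 = $1,677.06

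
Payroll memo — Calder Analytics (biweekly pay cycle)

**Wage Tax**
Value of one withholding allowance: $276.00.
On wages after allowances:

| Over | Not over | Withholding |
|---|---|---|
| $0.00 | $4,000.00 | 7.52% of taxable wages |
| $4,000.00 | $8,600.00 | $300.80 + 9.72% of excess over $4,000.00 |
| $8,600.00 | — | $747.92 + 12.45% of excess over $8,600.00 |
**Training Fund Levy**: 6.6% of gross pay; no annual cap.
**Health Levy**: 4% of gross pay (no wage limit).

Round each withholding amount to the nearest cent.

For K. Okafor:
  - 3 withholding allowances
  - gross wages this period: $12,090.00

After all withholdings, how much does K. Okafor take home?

$9,729.12

Wage Tax: taxable = $12,090.00 − 3×$276.00 = $11,262.00
  $747.92 + 12.45% × ($11,262.00 − $8,600.00) = $747.92 + 12.45% × $2,662.00 = $1,079.34
Training Fund Levy: 6.6% × $12,090.00 = $797.94
Health Levy: 4% × $12,090.00 = $483.60
Total withheld: $1,079.34 + $797.94 + $483.60 = $2,360.88
Net pay: $12,090.00 − $2,360.88 = $9,729.12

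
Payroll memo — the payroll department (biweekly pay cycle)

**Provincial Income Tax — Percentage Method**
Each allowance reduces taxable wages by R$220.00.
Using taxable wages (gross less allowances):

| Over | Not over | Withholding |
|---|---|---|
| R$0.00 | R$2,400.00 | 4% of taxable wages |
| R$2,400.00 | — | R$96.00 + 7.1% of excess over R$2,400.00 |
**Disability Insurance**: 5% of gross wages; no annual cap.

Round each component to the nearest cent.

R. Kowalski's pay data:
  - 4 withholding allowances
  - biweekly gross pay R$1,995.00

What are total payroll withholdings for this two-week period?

Provincial Income Tax: taxable = R$1,995.00 − 4×R$220.00 = R$1,115.00
  4% × R$1,115.00 = R$44.60
Disability Insurance: 5% × R$1,995.00 = R$99.75
Total: R$44.60 + R$99.75 = R$144.35

R$144.35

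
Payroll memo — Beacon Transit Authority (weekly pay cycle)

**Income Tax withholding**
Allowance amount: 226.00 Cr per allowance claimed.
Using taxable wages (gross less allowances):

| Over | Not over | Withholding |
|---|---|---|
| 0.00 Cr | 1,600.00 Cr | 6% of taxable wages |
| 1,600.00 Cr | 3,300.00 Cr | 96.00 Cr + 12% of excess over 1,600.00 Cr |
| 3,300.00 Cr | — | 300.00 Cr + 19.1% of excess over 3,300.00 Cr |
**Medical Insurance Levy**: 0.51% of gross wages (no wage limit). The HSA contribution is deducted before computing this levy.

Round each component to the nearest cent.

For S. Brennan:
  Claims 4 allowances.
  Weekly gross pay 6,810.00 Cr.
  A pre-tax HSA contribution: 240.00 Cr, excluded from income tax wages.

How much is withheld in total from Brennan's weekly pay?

785.42 Cr

Income Tax: taxable = 6,810.00 Cr − 240.00 Cr − 4×226.00 Cr = 5,666.00 Cr
  300.00 Cr + 19.1% × (5,666.00 Cr − 3,300.00 Cr) = 300.00 Cr + 19.1% × 2,366.00 Cr = 751.91 Cr
Medical Insurance Levy: 0.51% × 6,570.00 Cr = 33.51 Cr
Total: 751.91 Cr + 33.51 Cr = 785.42 Cr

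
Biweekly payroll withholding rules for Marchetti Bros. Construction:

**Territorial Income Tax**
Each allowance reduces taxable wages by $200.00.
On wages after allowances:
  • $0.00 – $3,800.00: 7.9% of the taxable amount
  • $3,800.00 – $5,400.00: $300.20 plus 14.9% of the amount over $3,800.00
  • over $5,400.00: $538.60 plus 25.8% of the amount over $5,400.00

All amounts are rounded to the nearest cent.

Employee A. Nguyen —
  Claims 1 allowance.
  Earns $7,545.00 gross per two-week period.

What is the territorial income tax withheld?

$1,040.41

Territorial Income Tax: taxable = $7,545.00 − 1×$200.00 = $7,345.00
  $538.60 + 25.8% × ($7,345.00 − $5,400.00) = $538.60 + 25.8% × $1,945.00 = $1,040.41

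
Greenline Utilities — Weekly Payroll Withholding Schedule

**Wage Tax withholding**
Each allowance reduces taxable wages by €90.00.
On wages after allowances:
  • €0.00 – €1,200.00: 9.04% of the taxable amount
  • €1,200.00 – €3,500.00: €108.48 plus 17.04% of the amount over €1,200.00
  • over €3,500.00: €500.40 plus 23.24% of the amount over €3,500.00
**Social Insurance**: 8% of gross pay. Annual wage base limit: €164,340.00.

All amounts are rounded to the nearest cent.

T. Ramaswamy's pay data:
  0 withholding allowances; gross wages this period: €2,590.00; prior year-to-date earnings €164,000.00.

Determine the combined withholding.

€372.54

Wage Tax: taxable = €2,590.00
  €108.48 + 17.04% × (€2,590.00 − €1,200.00) = €108.48 + 17.04% × €1,390.00 = €345.34
Social Insurance: cap €164,340.00 − YTD €164,000.00 = €340.00 subject; 8% × €340.00 = €27.20
Total: €345.34 + €27.20 = €372.54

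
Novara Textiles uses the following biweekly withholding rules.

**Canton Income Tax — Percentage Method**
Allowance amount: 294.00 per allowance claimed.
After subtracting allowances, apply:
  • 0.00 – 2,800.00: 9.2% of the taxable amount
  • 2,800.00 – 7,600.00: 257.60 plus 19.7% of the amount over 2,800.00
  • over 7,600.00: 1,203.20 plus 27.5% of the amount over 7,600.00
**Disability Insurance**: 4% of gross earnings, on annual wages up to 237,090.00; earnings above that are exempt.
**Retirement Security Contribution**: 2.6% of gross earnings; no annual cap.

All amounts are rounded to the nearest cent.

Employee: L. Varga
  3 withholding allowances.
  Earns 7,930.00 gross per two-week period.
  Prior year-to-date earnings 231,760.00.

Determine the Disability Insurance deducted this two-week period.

213.20

Disability Insurance: cap 237,090.00 − YTD 231,760.00 = 5,330.00 subject; 4% × 5,330.00 = 213.20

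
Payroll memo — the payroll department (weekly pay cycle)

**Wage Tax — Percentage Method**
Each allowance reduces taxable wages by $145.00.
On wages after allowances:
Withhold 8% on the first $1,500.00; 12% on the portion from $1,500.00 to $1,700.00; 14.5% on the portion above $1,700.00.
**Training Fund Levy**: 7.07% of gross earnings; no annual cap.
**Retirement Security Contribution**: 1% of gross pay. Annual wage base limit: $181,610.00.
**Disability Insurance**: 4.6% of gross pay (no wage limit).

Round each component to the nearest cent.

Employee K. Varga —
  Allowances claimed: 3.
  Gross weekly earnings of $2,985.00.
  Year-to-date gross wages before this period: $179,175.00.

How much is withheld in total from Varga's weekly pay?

Wage Tax: taxable = $2,985.00 − 3×$145.00 = $2,550.00
  $144.00 + 14.5% × ($2,550.00 − $1,700.00) = $144.00 + 14.5% × $850.00 = $267.25
Training Fund Levy: 7.07% × $2,985.00 = $211.04
Retirement Security Contribution: cap $181,610.00 − YTD $179,175.00 = $2,435.00 subject; 1% × $2,435.00 = $24.35
Disability Insurance: 4.6% × $2,985.00 = $137.31
Total: $267.25 + $211.04 + $24.35 + $137.31 = $639.95

$639.95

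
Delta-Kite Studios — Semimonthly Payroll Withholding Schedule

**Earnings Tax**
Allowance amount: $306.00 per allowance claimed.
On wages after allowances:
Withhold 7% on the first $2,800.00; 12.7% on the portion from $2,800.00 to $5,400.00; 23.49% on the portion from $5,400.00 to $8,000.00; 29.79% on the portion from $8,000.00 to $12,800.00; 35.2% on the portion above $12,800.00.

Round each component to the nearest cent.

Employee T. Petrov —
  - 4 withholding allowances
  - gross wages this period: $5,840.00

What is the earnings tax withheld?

Earnings Tax: taxable = $5,840.00 − 4×$306.00 = $4,616.00
  $196.00 + 12.7% × ($4,616.00 − $2,800.00) = $196.00 + 12.7% × $1,816.00 = $426.63

$426.63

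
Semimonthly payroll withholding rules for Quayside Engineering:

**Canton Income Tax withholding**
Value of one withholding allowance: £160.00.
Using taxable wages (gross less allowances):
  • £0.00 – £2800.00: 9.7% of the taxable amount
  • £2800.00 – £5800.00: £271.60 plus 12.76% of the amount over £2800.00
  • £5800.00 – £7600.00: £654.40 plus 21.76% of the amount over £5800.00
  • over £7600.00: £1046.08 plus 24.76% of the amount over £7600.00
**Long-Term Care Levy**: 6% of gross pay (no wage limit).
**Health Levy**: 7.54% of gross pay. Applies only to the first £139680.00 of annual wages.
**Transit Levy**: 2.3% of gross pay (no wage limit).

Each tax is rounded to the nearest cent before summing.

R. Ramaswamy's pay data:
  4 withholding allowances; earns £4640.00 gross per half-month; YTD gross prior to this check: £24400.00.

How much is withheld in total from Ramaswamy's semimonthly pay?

Canton Income Tax: taxable = £4640.00 − 4×£160.00 = £4000.00
  £271.60 + 12.76% × (£4000.00 − £2800.00) = £271.60 + 12.76% × £1200.00 = £424.72
Long-Term Care Levy: 6% × £4640.00 = £278.40
Health Levy: 7.54% × £4640.00 = £349.86
Transit Levy: 2.3% × £4640.00 = £106.72
Total: £424.72 + £278.40 + £349.86 + £106.72 = £1159.70

£1159.70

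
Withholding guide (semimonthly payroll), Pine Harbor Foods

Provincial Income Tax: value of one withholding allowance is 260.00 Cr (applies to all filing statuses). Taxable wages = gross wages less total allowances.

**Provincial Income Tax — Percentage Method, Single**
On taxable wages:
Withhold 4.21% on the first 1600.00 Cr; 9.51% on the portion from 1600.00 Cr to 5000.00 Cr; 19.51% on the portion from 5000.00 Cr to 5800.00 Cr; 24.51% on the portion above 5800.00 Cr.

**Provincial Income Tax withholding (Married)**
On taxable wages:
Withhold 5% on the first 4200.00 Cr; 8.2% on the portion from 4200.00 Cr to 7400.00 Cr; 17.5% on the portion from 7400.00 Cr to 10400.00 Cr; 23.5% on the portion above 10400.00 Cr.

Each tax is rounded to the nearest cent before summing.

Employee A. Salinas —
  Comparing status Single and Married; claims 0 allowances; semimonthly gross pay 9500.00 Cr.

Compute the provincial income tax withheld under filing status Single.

Provincial Income Tax (Single): taxable = 9500.00 Cr
  546.78 Cr + 24.51% × (9500.00 Cr − 5800.00 Cr) = 546.78 Cr + 24.51% × 3700.00 Cr = 1453.65 Cr

1453.65 Cr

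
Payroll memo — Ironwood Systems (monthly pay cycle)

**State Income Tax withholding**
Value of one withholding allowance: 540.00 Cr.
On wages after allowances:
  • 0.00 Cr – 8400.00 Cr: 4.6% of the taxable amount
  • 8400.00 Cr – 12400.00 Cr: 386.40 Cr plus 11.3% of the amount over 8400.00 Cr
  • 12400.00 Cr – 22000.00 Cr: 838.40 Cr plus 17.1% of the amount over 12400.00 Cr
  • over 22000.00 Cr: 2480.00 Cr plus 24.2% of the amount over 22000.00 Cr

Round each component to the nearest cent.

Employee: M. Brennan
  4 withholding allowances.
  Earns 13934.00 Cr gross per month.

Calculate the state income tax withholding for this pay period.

State Income Tax: taxable = 13934.00 Cr − 4×540.00 Cr = 11774.00 Cr
  386.40 Cr + 11.3% × (11774.00 Cr − 8400.00 Cr) = 386.40 Cr + 11.3% × 3374.00 Cr = 767.66 Cr

767.66 Cr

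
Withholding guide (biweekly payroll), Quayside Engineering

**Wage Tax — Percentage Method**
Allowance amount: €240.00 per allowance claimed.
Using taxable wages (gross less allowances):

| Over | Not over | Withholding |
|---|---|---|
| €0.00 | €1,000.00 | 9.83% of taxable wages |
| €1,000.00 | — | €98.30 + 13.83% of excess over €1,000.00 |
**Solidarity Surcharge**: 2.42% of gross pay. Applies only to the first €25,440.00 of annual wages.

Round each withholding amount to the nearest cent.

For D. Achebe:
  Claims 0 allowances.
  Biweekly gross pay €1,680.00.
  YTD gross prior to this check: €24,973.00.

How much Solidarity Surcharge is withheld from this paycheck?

€11.30

Solidarity Surcharge: cap €25,440.00 − YTD €24,973.00 = €467.00 subject; 2.42% × €467.00 = €11.30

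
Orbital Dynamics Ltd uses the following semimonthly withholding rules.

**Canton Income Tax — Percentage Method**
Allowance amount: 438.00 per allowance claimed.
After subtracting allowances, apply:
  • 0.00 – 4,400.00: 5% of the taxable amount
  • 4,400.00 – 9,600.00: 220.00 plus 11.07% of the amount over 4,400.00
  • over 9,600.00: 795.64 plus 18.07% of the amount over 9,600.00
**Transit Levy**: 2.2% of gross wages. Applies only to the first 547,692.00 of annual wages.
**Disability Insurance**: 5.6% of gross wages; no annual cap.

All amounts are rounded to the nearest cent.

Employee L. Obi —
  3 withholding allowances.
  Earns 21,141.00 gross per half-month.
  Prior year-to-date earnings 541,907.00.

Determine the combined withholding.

Canton Income Tax: taxable = 21,141.00 − 3×438.00 = 19,827.00
  795.64 + 18.07% × (19,827.00 − 9,600.00) = 795.64 + 18.07% × 10,227.00 = 2,643.66
Transit Levy: cap 547,692.00 − YTD 541,907.00 = 5,785.00 subject; 2.2% × 5,785.00 = 127.27
Disability Insurance: 5.6% × 21,141.00 = 1,183.90
Total: 2,643.66 + 127.27 + 1,183.90 = 3,954.83

3,954.83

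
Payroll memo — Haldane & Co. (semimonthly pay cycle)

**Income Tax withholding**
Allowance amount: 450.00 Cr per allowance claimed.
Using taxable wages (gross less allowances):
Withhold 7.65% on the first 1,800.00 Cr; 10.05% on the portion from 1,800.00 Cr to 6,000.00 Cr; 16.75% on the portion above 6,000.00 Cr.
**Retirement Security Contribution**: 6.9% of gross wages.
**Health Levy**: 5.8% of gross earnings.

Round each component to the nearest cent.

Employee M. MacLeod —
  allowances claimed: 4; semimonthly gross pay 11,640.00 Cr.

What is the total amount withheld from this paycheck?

Income Tax: taxable = 11,640.00 Cr − 4×450.00 Cr = 9,840.00 Cr
  559.80 Cr + 16.75% × (9,840.00 Cr − 6,000.00 Cr) = 559.80 Cr + 16.75% × 3,840.00 Cr = 1,203.00 Cr
Retirement Security Contribution: 6.9% × 11,640.00 Cr = 803.16 Cr
Health Levy: 5.8% × 11,640.00 Cr = 675.12 Cr
Total: 1,203.00 Cr + 803.16 Cr + 675.12 Cr = 2,681.28 Cr

2,681.28 Cr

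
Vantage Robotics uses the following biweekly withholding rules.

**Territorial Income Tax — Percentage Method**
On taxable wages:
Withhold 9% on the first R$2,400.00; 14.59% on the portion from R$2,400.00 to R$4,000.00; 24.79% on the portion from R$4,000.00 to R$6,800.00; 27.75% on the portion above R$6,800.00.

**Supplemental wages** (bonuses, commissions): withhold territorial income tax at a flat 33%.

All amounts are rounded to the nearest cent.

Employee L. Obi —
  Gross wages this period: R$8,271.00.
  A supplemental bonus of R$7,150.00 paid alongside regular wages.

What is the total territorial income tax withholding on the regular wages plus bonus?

R$3,911.26

Territorial Income Tax: taxable = R$8,271.00
  R$1,143.56 + 27.75% × (R$8,271.00 − R$6,800.00) = R$1,143.56 + 27.75% × R$1,471.00 = R$1,551.76
Supplemental (33% flat on bonus): 33% × R$7,150.00 = R$2,359.50
Total territorial income tax: R$1,551.76 + R$2,359.50 = R$3,911.26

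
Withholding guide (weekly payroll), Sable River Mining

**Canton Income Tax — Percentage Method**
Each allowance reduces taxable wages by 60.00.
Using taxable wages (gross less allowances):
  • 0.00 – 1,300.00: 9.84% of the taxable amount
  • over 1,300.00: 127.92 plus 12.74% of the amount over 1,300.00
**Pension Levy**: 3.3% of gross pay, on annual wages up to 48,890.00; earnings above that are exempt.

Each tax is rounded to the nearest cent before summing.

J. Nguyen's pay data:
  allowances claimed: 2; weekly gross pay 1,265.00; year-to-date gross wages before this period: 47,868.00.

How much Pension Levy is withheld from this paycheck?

Pension Levy: cap 48,890.00 − YTD 47,868.00 = 1,022.00 subject; 3.3% × 1,022.00 = 33.73

33.73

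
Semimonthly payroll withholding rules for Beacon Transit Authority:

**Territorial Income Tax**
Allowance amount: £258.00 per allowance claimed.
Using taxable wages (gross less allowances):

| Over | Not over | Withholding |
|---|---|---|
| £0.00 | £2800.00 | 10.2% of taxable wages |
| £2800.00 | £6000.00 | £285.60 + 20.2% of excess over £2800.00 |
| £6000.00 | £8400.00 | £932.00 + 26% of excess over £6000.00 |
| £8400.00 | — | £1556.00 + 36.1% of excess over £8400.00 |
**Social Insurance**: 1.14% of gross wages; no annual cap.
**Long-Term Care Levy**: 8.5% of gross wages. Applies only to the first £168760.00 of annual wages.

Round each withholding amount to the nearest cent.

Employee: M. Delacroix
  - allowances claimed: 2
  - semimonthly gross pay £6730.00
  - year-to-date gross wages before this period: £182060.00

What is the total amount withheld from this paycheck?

£1064.36

Territorial Income Tax: taxable = £6730.00 − 2×£258.00 = £6214.00
  £932.00 + 26% × (£6214.00 − £6000.00) = £932.00 + 26% × £214.00 = £987.64
Social Insurance: 1.14% × £6730.00 = £76.72
Long-Term Care Levy: YTD £182060.00 ≥ cap £168760.00 → £0.00
Total: £987.64 + £76.72 + £0.00 = £1064.36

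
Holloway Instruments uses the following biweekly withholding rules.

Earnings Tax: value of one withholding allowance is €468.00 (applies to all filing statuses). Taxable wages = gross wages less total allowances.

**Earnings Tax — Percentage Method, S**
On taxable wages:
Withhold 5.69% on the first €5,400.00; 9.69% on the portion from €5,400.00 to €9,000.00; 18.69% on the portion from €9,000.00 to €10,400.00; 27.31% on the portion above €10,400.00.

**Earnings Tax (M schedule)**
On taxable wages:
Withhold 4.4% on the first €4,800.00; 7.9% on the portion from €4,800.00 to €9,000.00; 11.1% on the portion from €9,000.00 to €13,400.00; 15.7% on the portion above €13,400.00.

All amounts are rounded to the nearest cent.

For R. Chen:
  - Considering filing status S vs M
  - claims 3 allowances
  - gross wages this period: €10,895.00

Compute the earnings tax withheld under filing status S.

Earnings Tax (S): taxable = €10,895.00 − 3×€468.00 = €9,491.00
  €656.10 + 18.69% × (€9,491.00 − €9,000.00) = €656.10 + 18.69% × €491.00 = €747.87

€747.87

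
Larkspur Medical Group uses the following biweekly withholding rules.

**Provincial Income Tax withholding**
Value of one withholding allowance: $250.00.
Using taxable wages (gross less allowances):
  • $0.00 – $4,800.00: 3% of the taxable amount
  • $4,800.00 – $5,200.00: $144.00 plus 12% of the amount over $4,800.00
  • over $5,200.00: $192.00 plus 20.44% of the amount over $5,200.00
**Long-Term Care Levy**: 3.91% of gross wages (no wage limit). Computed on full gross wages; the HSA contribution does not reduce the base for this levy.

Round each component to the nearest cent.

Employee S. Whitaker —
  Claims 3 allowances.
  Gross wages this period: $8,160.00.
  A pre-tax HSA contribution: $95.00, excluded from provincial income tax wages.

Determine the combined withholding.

$943.37

Provincial Income Tax: taxable = $8,160.00 − $95.00 − 3×$250.00 = $7,315.00
  $192.00 + 20.44% × ($7,315.00 − $5,200.00) = $192.00 + 20.44% × $2,115.00 = $624.31
Long-Term Care Levy: 3.91% × $8,160.00 = $319.06
Total: $624.31 + $319.06 = $943.37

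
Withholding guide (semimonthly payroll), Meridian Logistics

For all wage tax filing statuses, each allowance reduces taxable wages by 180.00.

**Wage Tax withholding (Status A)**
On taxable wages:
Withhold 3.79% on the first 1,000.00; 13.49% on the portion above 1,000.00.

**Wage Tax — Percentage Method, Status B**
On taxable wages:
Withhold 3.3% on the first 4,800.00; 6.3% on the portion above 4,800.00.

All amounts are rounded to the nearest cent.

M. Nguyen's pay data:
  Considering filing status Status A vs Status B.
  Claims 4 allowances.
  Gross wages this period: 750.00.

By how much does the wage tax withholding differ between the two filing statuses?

0.15

Wage Tax (Status A): taxable = 750.00 − 4×180.00 = 30.00
  3.79% × 30.00 = 1.14
Wage Tax (Status B): taxable = 750.00 − 4×180.00 = 30.00
  3.3% × 30.00 = 0.99
Difference: |1.14 − 0.99| = 0.15 (higher under Status A)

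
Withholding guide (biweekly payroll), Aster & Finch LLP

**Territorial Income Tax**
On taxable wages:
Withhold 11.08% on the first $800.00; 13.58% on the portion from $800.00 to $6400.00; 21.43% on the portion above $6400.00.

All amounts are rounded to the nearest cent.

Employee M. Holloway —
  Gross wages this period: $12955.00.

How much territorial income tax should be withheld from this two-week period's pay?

Territorial Income Tax: taxable = $12955.00
  $849.12 + 21.43% × ($12955.00 − $6400.00) = $849.12 + 21.43% × $6555.00 = $2253.86

$2253.86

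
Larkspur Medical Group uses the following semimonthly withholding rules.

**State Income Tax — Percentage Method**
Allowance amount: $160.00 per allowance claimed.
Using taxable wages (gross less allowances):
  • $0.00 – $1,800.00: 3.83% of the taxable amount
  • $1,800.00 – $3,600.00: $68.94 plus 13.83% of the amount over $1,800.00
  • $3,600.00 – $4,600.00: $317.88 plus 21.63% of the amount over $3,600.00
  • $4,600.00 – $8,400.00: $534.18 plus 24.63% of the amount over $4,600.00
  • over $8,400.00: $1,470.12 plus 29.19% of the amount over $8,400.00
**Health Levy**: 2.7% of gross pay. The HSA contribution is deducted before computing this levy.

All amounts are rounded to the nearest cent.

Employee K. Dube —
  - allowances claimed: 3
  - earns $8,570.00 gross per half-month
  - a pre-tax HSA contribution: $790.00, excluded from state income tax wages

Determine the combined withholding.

$1,409.25

State Income Tax: taxable = $8,570.00 − $790.00 − 3×$160.00 = $7,300.00
  $534.18 + 24.63% × ($7,300.00 − $4,600.00) = $534.18 + 24.63% × $2,700.00 = $1,199.19
Health Levy: 2.7% × $7,780.00 = $210.06
Total: $1,199.19 + $210.06 = $1,409.25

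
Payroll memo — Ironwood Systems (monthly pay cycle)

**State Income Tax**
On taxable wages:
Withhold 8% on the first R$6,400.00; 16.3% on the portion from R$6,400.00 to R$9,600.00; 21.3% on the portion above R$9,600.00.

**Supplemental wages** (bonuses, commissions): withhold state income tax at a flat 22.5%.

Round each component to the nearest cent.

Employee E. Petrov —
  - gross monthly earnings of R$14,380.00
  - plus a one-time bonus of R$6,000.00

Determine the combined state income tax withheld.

State Income Tax: taxable = R$14,380.00
  R$1,033.60 + 21.3% × (R$14,380.00 − R$9,600.00) = R$1,033.60 + 21.3% × R$4,780.00 = R$2,051.74
Supplemental (22.5% flat on bonus): 22.5% × R$6,000.00 = R$1,350.00
Total state income tax: R$2,051.74 + R$1,350.00 = R$3,401.74

R$3,401.74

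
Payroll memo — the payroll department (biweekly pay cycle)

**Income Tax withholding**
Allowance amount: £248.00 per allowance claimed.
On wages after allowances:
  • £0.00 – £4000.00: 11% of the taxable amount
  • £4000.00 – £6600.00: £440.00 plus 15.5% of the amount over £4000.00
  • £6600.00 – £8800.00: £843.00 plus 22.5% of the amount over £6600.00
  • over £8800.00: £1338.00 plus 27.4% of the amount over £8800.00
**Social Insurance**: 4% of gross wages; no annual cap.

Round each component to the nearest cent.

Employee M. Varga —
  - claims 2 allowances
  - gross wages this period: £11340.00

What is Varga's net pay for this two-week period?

£8988.34

Income Tax: taxable = £11340.00 − 2×£248.00 = £10844.00
  £1338.00 + 27.4% × (£10844.00 − £8800.00) = £1338.00 + 27.4% × £2044.00 = £1898.06
Social Insurance: 4% × £11340.00 = £453.60
Total withheld: £1898.06 + £453.60 = £2351.66
Net pay: £11340.00 − £2351.66 = £8988.34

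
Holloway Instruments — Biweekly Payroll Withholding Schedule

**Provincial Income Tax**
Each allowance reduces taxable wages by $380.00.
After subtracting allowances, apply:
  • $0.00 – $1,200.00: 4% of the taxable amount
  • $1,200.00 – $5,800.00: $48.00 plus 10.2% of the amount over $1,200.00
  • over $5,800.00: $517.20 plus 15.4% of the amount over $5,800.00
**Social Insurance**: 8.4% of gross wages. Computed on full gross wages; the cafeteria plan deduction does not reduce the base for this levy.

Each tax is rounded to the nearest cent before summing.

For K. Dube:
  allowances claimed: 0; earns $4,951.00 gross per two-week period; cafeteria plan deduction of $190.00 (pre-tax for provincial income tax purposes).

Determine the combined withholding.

Provincial Income Tax: taxable = $4,951.00 − $190.00 = $4,761.00
  $48.00 + 10.2% × ($4,761.00 − $1,200.00) = $48.00 + 10.2% × $3,561.00 = $411.22
Social Insurance: 8.4% × $4,951.00 = $415.88
Total: $411.22 + $415.88 = $827.10

$827.10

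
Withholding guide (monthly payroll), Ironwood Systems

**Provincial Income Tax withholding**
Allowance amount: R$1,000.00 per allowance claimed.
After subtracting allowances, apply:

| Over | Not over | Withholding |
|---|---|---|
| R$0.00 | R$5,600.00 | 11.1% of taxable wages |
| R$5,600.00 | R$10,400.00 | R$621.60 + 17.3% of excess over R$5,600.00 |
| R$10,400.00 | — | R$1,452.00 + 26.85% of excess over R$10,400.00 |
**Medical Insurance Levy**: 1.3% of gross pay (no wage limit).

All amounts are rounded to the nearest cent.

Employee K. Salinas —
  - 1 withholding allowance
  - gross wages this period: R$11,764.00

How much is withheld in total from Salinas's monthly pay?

Provincial Income Tax: taxable = R$11,764.00 − 1×R$1,000.00 = R$10,764.00
  R$1,452.00 + 26.85% × (R$10,764.00 − R$10,400.00) = R$1,452.00 + 26.85% × R$364.00 = R$1,549.73
Medical Insurance Levy: 1.3% × R$11,764.00 = R$152.93
Total: R$1,549.73 + R$152.93 = R$1,702.66

R$1,702.66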